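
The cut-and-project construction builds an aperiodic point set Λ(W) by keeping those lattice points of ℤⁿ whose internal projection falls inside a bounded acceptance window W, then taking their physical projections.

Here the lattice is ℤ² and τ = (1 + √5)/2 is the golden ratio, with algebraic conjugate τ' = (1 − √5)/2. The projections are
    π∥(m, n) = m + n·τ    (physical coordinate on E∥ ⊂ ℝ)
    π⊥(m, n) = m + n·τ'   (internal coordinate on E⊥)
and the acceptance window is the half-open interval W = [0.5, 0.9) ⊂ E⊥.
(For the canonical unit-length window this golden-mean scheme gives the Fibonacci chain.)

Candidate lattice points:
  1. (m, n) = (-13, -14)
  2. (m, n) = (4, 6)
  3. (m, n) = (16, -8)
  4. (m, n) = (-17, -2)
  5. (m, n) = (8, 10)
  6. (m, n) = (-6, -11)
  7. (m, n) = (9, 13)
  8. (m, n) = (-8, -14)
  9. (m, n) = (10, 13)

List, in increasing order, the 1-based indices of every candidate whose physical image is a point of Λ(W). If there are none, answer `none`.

6, 8

Numerically τ ≈ 1.618034 and τ' = −1/τ ≈ -0.618034.
#1 (-13,-14): internal coord -13 + (-14)·τ' = -4.347524; -4.347524 ∉ [0.5, 0.9) → out
#2 (4,6): internal coord 4 + (6)·τ' = +0.291796; +0.291796 ∉ [0.5, 0.9) → out
#3 (16,-8): internal coord 16 + (-8)·τ' = +20.944272; +20.944272 ∉ [0.5, 0.9) → out
#4 (-17,-2): internal coord -17 + (-2)·τ' = -15.763932; -15.763932 ∉ [0.5, 0.9) → out
#5 (8,10): internal coord 8 + (10)·τ' = +1.819660; +1.819660 ∉ [0.5, 0.9) → out
#6 (-6,-11): internal coord -6 + (-11)·τ' = +0.798374; +0.798374 ∈ [0.5, 0.9) → IN Λ
#7 (9,13): internal coord 9 + (13)·τ' = +0.965558; +0.965558 ∉ [0.5, 0.9) → out
#8 (-8,-14): internal coord -8 + (-14)·τ' = +0.652476; +0.652476 ∈ [0.5, 0.9) → IN Λ
#9 (10,13): internal coord 10 + (13)·τ' = +1.965558; +1.965558 ∉ [0.5, 0.9) → out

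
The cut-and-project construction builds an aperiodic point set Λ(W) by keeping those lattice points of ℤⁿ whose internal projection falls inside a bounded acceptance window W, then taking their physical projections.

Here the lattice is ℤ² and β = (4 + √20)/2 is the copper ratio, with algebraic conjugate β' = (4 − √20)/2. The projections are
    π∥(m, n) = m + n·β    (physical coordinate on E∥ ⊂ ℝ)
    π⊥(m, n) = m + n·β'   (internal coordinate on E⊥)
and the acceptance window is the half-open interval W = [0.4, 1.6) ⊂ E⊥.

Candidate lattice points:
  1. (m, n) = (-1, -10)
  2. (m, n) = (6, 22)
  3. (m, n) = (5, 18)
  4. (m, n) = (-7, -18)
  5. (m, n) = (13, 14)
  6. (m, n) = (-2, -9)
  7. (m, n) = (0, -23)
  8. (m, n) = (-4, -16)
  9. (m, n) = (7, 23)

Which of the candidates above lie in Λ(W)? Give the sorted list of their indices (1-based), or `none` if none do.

1, 2, 3, 9

Numerically β ≈ 4.2361 and β' = −1/β ≈ -0.2361.
candidate 1: (m,n)=(-1,-10) → π∥ = -1-10·β ≈ -43.3607, π⊥ = -1-10·β' ≈ 1.3607 ∈ [0.4, 1.6) ⇒ IN Λ
candidate 2: (m,n)=(6,22) → π∥ = 6+22·β ≈ 99.1935, π⊥ = 6+22·β' ≈ 0.8065 ∈ [0.4, 1.6) ⇒ IN Λ
candidate 3: (m,n)=(5,18) → π∥ = 5+18·β ≈ 81.2492, π⊥ = 5+18·β' ≈ 0.7508 ∈ [0.4, 1.6) ⇒ IN Λ
candidate 4: (m,n)=(-7,-18) → π∥ = -7-18·β ≈ -83.2492, π⊥ = -7-18·β' ≈ -2.7508 ∉ [0.4, 1.6) ⇒ out
candidate 5: (m,n)=(13,14) → π∥ = 13+14·β ≈ 72.3050, π⊥ = 13+14·β' ≈ 9.6950 ∉ [0.4, 1.6) ⇒ out
candidate 6: (m,n)=(-2,-9) → π∥ = -2-9·β ≈ -40.1246, π⊥ = -2-9·β' ≈ 0.1246 ∉ [0.4, 1.6) ⇒ out
candidate 7: (m,n)=(0,-23) → π∥ = 0-23·β ≈ -97.4296, π⊥ = 0-23·β' ≈ 5.4296 ∉ [0.4, 1.6) ⇒ out
candidate 8: (m,n)=(-4,-16) → π∥ = -4-16·β ≈ -71.7771, π⊥ = -4-16·β' ≈ -0.2229 ∉ [0.4, 1.6) ⇒ out
candidate 9: (m,n)=(7,23) → π∥ = 7+23·β ≈ 104.4296, π⊥ = 7+23·β' ≈ 1.5704 ∈ [0.4, 1.6) ⇒ IN Λ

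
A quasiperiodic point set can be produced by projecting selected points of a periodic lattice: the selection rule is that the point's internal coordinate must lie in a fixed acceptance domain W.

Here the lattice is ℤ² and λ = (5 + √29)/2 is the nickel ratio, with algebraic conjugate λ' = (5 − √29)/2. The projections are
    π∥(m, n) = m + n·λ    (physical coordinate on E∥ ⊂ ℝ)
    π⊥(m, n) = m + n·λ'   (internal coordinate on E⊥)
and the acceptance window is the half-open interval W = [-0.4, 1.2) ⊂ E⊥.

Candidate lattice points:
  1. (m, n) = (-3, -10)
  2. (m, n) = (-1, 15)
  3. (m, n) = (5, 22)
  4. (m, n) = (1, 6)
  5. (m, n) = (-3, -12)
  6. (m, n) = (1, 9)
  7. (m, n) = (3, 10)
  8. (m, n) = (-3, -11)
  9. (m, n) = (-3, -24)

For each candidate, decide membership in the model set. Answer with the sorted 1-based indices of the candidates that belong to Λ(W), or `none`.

Numerically λ ≈ 5.19258 and λ' = −1/λ ≈ -0.19258.
#1 (-3,-10): internal coord -3 + (-10)·λ' = -1.07418; -1.07418 ∉ [-0.4, 1.2) → out
#2 (-1,15): internal coord -1 + (15)·λ' = -3.88874; -3.88874 ∉ [-0.4, 1.2) → out
#3 (5,22): internal coord 5 + (22)·λ' = +0.76319; +0.76319 ∈ [-0.4, 1.2) → IN Λ
#4 (1,6): internal coord 1 + (6)·λ' = -0.15549; -0.15549 ∈ [-0.4, 1.2) → IN Λ
#5 (-3,-12): internal coord -3 + (-12)·λ' = -0.68901; -0.68901 ∉ [-0.4, 1.2) → out
#6 (1,9): internal coord 1 + (9)·λ' = -0.73324; -0.73324 ∉ [-0.4, 1.2) → out
#7 (3,10): internal coord 3 + (10)·λ' = +1.07418; +1.07418 ∈ [-0.4, 1.2) → IN Λ
#8 (-3,-11): internal coord -3 + (-11)·λ' = -0.88159; -0.88159 ∉ [-0.4, 1.2) → out
#9 (-3,-24): internal coord -3 + (-24)·λ' = +1.62198; +1.62198 ∉ [-0.4, 1.2) → out

3, 4, 7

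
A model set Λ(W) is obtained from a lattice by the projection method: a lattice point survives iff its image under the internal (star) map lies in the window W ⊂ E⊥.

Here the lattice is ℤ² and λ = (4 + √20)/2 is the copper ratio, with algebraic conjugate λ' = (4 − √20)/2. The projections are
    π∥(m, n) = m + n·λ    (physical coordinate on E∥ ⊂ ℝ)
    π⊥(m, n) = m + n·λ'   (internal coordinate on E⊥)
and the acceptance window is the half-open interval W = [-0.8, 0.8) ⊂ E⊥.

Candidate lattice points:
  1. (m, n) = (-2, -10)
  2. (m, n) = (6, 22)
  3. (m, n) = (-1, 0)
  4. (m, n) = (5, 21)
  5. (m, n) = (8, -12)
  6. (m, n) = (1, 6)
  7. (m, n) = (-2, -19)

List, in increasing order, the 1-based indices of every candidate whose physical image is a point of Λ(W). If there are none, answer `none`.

λ' = (4−√20)/2 ≈ -0.2361.
candidate 1: (m,n)=(-2,-10) → π∥ = -2-10·λ ≈ -44.3607, π⊥ = -2-10·λ' ≈ 0.3607 ∈ [-0.8, 0.8) ⇒ IN Λ
candidate 2: (m,n)=(6,22) → π∥ = 6+22·λ ≈ 99.1935, π⊥ = 6+22·λ' ≈ 0.8065 ∉ [-0.8, 0.8) ⇒ out
candidate 3: (m,n)=(-1,0) → π∥ = -1+0·λ ≈ -1.0000, π⊥ = -1+0·λ' ≈ -1.0000 ∉ [-0.8, 0.8) ⇒ out
candidate 4: (m,n)=(5,21) → π∥ = 5+21·λ ≈ 93.9574, π⊥ = 5+21·λ' ≈ 0.0426 ∈ [-0.8, 0.8) ⇒ IN Λ
candidate 5: (m,n)=(8,-12) → π∥ = 8-12·λ ≈ -42.8328, π⊥ = 8-12·λ' ≈ 10.8328 ∉ [-0.8, 0.8) ⇒ out
candidate 6: (m,n)=(1,6) → π∥ = 1+6·λ ≈ 26.4164, π⊥ = 1+6·λ' ≈ -0.4164 ∈ [-0.8, 0.8) ⇒ IN Λ
candidate 7: (m,n)=(-2,-19) → π∥ = -2-19·λ ≈ -82.4853, π⊥ = -2-19·λ' ≈ 2.4853 ∉ [-0.8, 0.8) ⇒ out

1, 4, 6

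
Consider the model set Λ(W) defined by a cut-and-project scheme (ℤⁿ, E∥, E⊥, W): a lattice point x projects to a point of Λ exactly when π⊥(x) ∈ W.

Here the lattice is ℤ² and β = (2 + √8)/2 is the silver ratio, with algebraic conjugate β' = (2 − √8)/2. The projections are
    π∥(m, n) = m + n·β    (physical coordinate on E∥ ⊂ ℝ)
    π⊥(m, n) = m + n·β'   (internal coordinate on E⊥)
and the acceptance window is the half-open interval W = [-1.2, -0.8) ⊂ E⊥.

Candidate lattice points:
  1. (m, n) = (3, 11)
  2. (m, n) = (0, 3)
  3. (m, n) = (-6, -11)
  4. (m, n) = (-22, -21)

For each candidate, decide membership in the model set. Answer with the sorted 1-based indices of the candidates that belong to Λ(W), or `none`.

β' = (2−√8)/2 ≈ -0.41421.
#1 (3,11): internal coord 3 + (11)·β' = -1.55635; -1.55635 ∉ [-1.2, -0.8) → out
#2 (0,3): internal coord 0 + (3)·β' = -1.24264; -1.24264 ∉ [-1.2, -0.8) → out
#3 (-6,-11): internal coord -6 + (-11)·β' = -1.44365; -1.44365 ∉ [-1.2, -0.8) → out
#4 (-22,-21): internal coord -22 + (-21)·β' = -13.30152; -13.30152 ∉ [-1.2, -0.8) → out

none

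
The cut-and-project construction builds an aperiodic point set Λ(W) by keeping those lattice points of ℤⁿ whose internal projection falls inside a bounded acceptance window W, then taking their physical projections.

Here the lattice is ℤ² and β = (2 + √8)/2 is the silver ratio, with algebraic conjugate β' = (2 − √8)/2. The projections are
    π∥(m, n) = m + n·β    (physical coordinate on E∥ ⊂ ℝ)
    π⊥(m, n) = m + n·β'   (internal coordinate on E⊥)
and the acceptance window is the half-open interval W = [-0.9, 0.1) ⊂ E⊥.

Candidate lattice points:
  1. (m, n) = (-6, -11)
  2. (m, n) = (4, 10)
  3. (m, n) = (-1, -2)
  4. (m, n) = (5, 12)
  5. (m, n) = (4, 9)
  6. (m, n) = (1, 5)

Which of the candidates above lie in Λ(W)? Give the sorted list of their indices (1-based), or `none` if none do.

β' = (2−√8)/2 ≈ -0.41421.
[1] lift (-6,-11): star map gives -1.44365; window check -0.9 ≤ -1.44365 < 0.1 is false → out
[2] lift (4,10): star map gives -0.14214; window check -0.9 ≤ -0.14214 < 0.1 is true → IN Λ
[3] lift (-1,-2): star map gives -0.17157; window check -0.9 ≤ -0.17157 < 0.1 is true → IN Λ
[4] lift (5,12): star map gives 0.02944; window check -0.9 ≤ 0.02944 < 0.1 is true → IN Λ
[5] lift (4,9): star map gives 0.27208; window check -0.9 ≤ 0.27208 < 0.1 is false → out
[6] lift (1,5): star map gives -1.07107; window check -0.9 ≤ -1.07107 < 0.1 is false → out

2, 3, 4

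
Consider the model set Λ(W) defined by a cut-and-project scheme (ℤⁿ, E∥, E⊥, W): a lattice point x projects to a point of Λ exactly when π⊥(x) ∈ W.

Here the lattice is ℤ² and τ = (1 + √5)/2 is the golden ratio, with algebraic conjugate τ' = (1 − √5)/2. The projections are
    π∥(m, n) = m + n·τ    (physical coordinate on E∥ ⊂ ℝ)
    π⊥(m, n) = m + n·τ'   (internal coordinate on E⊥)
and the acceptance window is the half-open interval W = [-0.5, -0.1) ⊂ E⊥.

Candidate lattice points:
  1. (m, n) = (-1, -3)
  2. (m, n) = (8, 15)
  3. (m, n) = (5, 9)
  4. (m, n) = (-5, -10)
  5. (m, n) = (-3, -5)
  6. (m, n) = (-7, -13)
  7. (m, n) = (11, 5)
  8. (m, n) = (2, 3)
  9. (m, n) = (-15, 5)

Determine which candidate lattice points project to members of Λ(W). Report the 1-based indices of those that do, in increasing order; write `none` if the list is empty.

τ' = (1−√5)/2 ≈ -0.6180.
#1 (-1,-3): internal coord -1 + (-3)·τ' = +0.8541; +0.8541 ∉ [-0.5, -0.1) → out
#2 (8,15): internal coord 8 + (15)·τ' = -1.2705; -1.2705 ∉ [-0.5, -0.1) → out
#3 (5,9): internal coord 5 + (9)·τ' = -0.5623; -0.5623 ∉ [-0.5, -0.1) → out
#4 (-5,-10): internal coord -5 + (-10)·τ' = +1.1803; +1.1803 ∉ [-0.5, -0.1) → out
#5 (-3,-5): internal coord -3 + (-5)·τ' = +0.0902; +0.0902 ∉ [-0.5, -0.1) → out
#6 (-7,-13): internal coord -7 + (-13)·τ' = +1.0344; +1.0344 ∉ [-0.5, -0.1) → out
#7 (11,5): internal coord 11 + (5)·τ' = +7.9098; +7.9098 ∉ [-0.5, -0.1) → out
#8 (2,3): internal coord 2 + (3)·τ' = +0.1459; +0.1459 ∉ [-0.5, -0.1) → out
#9 (-15,5): internal coord -15 + (5)·τ' = -18.0902; -18.0902 ∉ [-0.5, -0.1) → out

none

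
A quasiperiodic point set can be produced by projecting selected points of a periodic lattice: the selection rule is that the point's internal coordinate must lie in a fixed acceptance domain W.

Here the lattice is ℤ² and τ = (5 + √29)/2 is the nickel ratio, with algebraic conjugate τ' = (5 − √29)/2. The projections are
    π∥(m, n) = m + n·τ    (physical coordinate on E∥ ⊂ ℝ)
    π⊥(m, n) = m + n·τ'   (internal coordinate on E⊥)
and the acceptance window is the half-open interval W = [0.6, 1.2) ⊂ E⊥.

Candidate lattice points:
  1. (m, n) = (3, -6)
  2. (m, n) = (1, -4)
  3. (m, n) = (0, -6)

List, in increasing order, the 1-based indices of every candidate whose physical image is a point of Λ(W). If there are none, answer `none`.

3

τ' = (5−√29)/2 ≈ -0.19258.
[1] lift (3,-6): star map gives 4.15549; window check 0.6 ≤ 4.15549 < 1.2 is false → out
[2] lift (1,-4): star map gives 1.77033; window check 0.6 ≤ 1.77033 < 1.2 is false → out
[3] lift (0,-6): star map gives 1.15549; window check 0.6 ≤ 1.15549 < 1.2 is true → IN Λ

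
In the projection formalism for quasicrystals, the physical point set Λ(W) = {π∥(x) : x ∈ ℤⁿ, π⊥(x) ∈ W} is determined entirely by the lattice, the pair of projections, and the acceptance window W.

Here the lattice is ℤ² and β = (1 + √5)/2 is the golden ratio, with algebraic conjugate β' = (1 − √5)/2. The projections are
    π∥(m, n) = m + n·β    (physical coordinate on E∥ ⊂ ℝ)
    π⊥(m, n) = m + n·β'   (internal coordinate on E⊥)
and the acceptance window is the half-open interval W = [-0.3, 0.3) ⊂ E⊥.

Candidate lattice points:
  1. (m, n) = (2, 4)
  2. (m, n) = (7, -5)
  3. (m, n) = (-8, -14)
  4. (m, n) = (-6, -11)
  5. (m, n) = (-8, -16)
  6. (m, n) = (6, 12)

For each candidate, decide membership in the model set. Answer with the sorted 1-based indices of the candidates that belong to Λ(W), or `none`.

none

Numerically β ≈ 1.618034 and β' = −1/β ≈ -0.618034.
[1] lift (2,4): star map gives -0.472136; window check -0.3 ≤ -0.472136 < 0.3 is false → out
[2] lift (7,-5): star map gives 10.090170; window check -0.3 ≤ 10.090170 < 0.3 is false → out
[3] lift (-8,-14): star map gives 0.652476; window check -0.3 ≤ 0.652476 < 0.3 is false → out
[4] lift (-6,-11): star map gives 0.798374; window check -0.3 ≤ 0.798374 < 0.3 is false → out
[5] lift (-8,-16): star map gives 1.888544; window check -0.3 ≤ 1.888544 < 0.3 is false → out
[6] lift (6,12): star map gives -1.416408; window check -0.3 ≤ -1.416408 < 0.3 is false → out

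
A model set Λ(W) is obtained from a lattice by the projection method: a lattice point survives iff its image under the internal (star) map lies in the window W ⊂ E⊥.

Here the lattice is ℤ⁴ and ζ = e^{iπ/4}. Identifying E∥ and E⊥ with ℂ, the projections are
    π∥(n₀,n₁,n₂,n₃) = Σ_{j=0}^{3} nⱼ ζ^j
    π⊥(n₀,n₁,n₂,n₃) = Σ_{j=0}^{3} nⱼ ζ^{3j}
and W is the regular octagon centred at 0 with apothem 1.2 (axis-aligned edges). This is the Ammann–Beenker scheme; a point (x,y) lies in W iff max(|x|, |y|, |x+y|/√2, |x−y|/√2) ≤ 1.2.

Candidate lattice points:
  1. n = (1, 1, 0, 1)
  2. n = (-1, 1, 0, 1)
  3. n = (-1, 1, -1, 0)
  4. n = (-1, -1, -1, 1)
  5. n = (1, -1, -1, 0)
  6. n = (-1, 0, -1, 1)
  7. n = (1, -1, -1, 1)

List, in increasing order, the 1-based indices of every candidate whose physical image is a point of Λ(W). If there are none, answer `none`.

4

With ζ = e^{iπ/4} the internal vectors are ζ^0,ζ^3,ζ^6,ζ^9.
#1 (1, 1, 0, 1): internal (1.0000, 1.4142); octagon support 1.7071 vs apothem 1.2 → ∉ W
#2 (-1, 1, 0, 1): internal (-1.0000, 1.4142); octagon support 1.7071 vs apothem 1.2 → ∉ W
#3 (-1, 1, -1, 0): internal (-1.7071, 1.7071); octagon support 2.4142 vs apothem 1.2 → ∉ W
#4 (-1, -1, -1, 1): internal (0.4142, 1.0000); octagon support 1.0000 vs apothem 1.2 → ∈ W
#5 (1, -1, -1, 0): internal (1.7071, 0.2929); octagon support 1.7071 vs apothem 1.2 → ∉ W
#6 (-1, 0, -1, 1): internal (-0.2929, 1.7071); octagon support 1.7071 vs apothem 1.2 → ∉ W
#7 (1, -1, -1, 1): internal (2.4142, 1.0000); octagon support 2.4142 vs apothem 1.2 → ∉ W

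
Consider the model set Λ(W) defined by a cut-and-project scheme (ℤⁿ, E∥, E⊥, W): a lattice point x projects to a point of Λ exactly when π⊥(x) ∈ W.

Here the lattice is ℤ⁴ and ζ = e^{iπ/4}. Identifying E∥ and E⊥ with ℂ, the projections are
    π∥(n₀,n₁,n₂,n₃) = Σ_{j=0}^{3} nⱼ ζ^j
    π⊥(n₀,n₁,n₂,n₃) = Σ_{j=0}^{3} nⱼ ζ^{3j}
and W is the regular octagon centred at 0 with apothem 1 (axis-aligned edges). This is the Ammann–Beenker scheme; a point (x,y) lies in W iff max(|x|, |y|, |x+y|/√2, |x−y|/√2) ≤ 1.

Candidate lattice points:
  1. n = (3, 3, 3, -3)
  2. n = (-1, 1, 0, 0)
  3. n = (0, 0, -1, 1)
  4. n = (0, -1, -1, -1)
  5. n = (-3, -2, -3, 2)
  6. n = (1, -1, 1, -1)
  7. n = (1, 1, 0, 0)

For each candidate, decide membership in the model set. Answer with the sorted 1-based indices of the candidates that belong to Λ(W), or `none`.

Internal map: ζ^{3j} for j=0..3 gives (1,0), (−√2/2,√2/2), (0,−1), (√2/2,√2/2).
candidate 1: n = (3, 3, 3, -3) → π⊥ ≈ (-1.242641, -3.000000); max(|x|,|y|,|x±y|/√2) = 3.000000 > 1 ⇒ ∉ W
candidate 2: n = (-1, 1, 0, 0) → π⊥ ≈ (-1.707107, +0.707107); max(|x|,|y|,|x±y|/√2) = 1.707107 > 1 ⇒ ∉ W
candidate 3: n = (0, 0, -1, 1) → π⊥ ≈ (+0.707107, +1.707107); max(|x|,|y|,|x±y|/√2) = 1.707107 > 1 ⇒ ∉ W
candidate 4: n = (0, -1, -1, -1) → π⊥ ≈ (+0.000000, -0.414214); max(|x|,|y|,|x±y|/√2) = 0.414214 ≤ 1 ⇒ ∈ W
candidate 5: n = (-3, -2, -3, 2) → π⊥ ≈ (-0.171573, +3.000000); max(|x|,|y|,|x±y|/√2) = 3.000000 > 1 ⇒ ∉ W
candidate 6: n = (1, -1, 1, -1) → π⊥ ≈ (+1.000000, -2.414214); max(|x|,|y|,|x±y|/√2) = 2.414214 > 1 ⇒ ∉ W
candidate 7: n = (1, 1, 0, 0) → π⊥ ≈ (+0.292893, +0.707107); max(|x|,|y|,|x±y|/√2) = 0.707107 ≤ 1 ⇒ ∈ W

4, 7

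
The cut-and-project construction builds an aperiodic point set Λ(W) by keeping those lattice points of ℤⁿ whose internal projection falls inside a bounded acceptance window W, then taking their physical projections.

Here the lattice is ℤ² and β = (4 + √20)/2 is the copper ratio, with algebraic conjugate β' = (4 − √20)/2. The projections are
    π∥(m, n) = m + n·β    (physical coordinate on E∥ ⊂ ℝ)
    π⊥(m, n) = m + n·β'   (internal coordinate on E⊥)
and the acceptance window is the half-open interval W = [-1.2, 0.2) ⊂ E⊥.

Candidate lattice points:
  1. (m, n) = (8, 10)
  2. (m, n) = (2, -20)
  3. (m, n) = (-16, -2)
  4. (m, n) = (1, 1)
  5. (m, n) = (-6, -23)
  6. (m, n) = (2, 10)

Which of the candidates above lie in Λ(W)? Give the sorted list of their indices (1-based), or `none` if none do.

5, 6

Numerically β ≈ 4.236068 and β' = −1/β ≈ -0.236068.
[1] lift (8,10): star map gives 5.639320; window check -1.2 ≤ 5.639320 < 0.2 is false → out
[2] lift (2,-20): star map gives 6.721360; window check -1.2 ≤ 6.721360 < 0.2 is false → out
[3] lift (-16,-2): star map gives -15.527864; window check -1.2 ≤ -15.527864 < 0.2 is false → out
[4] lift (1,1): star map gives 0.763932; window check -1.2 ≤ 0.763932 < 0.2 is false → out
[5] lift (-6,-23): star map gives -0.570437; window check -1.2 ≤ -0.570437 < 0.2 is true → IN Λ
[6] lift (2,10): star map gives -0.360680; window check -1.2 ≤ -0.360680 < 0.2 is true → IN Λ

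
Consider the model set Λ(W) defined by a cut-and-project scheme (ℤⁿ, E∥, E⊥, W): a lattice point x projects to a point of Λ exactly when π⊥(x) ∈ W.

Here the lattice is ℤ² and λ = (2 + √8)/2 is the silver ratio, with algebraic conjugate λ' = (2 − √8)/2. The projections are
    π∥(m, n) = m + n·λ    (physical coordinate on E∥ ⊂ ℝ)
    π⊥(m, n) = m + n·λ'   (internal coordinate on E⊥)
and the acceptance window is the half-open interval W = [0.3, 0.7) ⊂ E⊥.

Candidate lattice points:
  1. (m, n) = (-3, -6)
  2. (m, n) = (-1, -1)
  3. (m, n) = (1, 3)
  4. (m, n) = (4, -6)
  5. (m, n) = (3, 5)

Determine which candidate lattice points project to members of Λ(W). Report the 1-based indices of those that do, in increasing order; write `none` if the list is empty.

Numerically λ ≈ 2.41421 and λ' = −1/λ ≈ -0.41421.
#1 (-3,-6): internal coord -3 + (-6)·λ' = -0.51472; -0.51472 ∉ [0.3, 0.7) → out
#2 (-1,-1): internal coord -1 + (-1)·λ' = -0.58579; -0.58579 ∉ [0.3, 0.7) → out
#3 (1,3): internal coord 1 + (3)·λ' = -0.24264; -0.24264 ∉ [0.3, 0.7) → out
#4 (4,-6): internal coord 4 + (-6)·λ' = +6.48528; +6.48528 ∉ [0.3, 0.7) → out
#5 (3,5): internal coord 3 + (5)·λ' = +0.92893; +0.92893 ∉ [0.3, 0.7) → out

none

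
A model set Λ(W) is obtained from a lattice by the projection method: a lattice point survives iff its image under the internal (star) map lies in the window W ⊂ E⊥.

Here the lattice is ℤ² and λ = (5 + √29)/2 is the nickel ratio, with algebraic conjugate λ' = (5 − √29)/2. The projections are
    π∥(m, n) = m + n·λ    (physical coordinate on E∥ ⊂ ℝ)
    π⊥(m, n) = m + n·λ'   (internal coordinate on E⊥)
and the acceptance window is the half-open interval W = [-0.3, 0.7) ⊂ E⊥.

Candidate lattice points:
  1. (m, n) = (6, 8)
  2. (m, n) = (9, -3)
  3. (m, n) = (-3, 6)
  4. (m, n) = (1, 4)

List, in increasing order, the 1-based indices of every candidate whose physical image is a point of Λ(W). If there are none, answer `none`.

4

Numerically λ ≈ 5.1926 and λ' = −1/λ ≈ -0.1926.
#1 (6,8): internal coord 6 + (8)·λ' = +4.4593; +4.4593 ∉ [-0.3, 0.7) → out
#2 (9,-3): internal coord 9 + (-3)·λ' = +9.5777; +9.5777 ∉ [-0.3, 0.7) → out
#3 (-3,6): internal coord -3 + (6)·λ' = -4.1555; -4.1555 ∉ [-0.3, 0.7) → out
#4 (1,4): internal coord 1 + (4)·λ' = +0.2297; +0.2297 ∈ [-0.3, 0.7) → IN Λ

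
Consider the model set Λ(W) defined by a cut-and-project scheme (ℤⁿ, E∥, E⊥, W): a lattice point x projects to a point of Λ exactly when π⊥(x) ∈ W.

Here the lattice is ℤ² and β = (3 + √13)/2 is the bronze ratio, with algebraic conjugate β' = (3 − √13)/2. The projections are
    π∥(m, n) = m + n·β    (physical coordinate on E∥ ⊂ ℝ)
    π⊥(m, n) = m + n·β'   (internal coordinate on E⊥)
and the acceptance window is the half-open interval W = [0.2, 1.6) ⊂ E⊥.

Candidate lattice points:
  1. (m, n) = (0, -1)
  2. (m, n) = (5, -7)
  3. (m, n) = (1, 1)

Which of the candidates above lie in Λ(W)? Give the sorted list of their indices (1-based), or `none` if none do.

1, 3

β' = (3−√13)/2 ≈ -0.302776.
[1] lift (0,-1): star map gives 0.302776; window check 0.2 ≤ 0.302776 < 1.6 is true → IN Λ
[2] lift (5,-7): star map gives 7.119429; window check 0.2 ≤ 7.119429 < 1.6 is false → out
[3] lift (1,1): star map gives 0.697224; window check 0.2 ≤ 0.697224 < 1.6 is true → IN Λ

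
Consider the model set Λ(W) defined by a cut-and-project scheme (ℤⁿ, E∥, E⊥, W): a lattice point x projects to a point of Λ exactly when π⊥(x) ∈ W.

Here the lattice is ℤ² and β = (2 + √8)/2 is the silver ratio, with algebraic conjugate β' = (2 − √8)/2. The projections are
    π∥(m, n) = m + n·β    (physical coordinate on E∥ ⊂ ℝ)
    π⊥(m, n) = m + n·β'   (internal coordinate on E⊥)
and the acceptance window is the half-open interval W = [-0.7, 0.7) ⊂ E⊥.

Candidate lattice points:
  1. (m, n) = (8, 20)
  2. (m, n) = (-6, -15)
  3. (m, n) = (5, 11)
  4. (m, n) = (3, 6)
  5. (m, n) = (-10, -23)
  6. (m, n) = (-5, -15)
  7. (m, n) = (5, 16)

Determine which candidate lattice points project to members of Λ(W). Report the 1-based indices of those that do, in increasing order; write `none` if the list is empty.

1, 2, 3, 4, 5

β' = (2−√8)/2 ≈ -0.4142.
candidate 1: (m,n)=(8,20) → π∥ = 8+20·β ≈ 56.2843, π⊥ = 8+20·β' ≈ -0.2843 ∈ [-0.7, 0.7) ⇒ IN Λ
candidate 2: (m,n)=(-6,-15) → π∥ = -6-15·β ≈ -42.2132, π⊥ = -6-15·β' ≈ 0.2132 ∈ [-0.7, 0.7) ⇒ IN Λ
candidate 3: (m,n)=(5,11) → π∥ = 5+11·β ≈ 31.5563, π⊥ = 5+11·β' ≈ 0.4437 ∈ [-0.7, 0.7) ⇒ IN Λ
candidate 4: (m,n)=(3,6) → π∥ = 3+6·β ≈ 17.4853, π⊥ = 3+6·β' ≈ 0.5147 ∈ [-0.7, 0.7) ⇒ IN Λ
candidate 5: (m,n)=(-10,-23) → π∥ = -10-23·β ≈ -65.5269, π⊥ = -10-23·β' ≈ -0.4731 ∈ [-0.7, 0.7) ⇒ IN Λ
candidate 6: (m,n)=(-5,-15) → π∥ = -5-15·β ≈ -41.2132, π⊥ = -5-15·β' ≈ 1.2132 ∉ [-0.7, 0.7) ⇒ out
candidate 7: (m,n)=(5,16) → π∥ = 5+16·β ≈ 43.6274, π⊥ = 5+16·β' ≈ -1.6274 ∉ [-0.7, 0.7) ⇒ out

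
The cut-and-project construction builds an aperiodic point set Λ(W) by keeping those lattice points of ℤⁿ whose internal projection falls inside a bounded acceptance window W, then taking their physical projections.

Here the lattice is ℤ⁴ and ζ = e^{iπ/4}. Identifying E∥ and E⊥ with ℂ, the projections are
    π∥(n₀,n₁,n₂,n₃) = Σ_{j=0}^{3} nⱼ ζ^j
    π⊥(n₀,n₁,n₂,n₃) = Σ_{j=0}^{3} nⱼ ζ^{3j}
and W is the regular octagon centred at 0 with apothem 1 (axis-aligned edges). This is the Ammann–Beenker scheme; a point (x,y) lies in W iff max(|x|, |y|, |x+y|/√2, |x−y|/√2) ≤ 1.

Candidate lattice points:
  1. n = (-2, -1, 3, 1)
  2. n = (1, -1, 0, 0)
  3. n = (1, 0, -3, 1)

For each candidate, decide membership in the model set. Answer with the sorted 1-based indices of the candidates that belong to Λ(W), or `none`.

Internal map: ζ^{3j} for j=0..3 gives (1,0), (−√2/2,√2/2), (0,−1), (√2/2,√2/2).
candidate 1: n = (-2, -1, 3, 1) → π⊥ ≈ (-0.58579, -3.00000); max(|x|,|y|,|x±y|/√2) = 3.00000 > 1 ⇒ ∉ W
candidate 2: n = (1, -1, 0, 0) → π⊥ ≈ (+1.70711, -0.70711); max(|x|,|y|,|x±y|/√2) = 1.70711 > 1 ⇒ ∉ W
candidate 3: n = (1, 0, -3, 1) → π⊥ ≈ (+1.70711, +3.70711); max(|x|,|y|,|x±y|/√2) = 3.82843 > 1 ⇒ ∉ W

none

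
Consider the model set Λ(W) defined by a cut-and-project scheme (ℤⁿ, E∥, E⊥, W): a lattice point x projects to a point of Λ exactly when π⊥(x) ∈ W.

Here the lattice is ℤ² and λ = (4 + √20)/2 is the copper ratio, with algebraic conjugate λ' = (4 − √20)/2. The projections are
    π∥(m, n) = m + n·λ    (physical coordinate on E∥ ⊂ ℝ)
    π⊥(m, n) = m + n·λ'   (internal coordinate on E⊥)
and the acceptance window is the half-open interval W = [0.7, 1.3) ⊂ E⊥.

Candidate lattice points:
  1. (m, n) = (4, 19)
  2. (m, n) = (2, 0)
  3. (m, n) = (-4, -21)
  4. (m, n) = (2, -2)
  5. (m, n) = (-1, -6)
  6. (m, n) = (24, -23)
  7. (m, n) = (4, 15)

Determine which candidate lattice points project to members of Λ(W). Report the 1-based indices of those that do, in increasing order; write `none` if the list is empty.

3

Numerically λ ≈ 4.23607 and λ' = −1/λ ≈ -0.23607.
candidate 1: (m,n)=(4,19) → π∥ = 4+19·λ ≈ 84.48529, π⊥ = 4+19·λ' ≈ -0.48529 ∉ [0.7, 1.3) ⇒ out
candidate 2: (m,n)=(2,0) → π∥ = 2+0·λ ≈ 2.00000, π⊥ = 2+0·λ' ≈ 2.00000 ∉ [0.7, 1.3) ⇒ out
candidate 3: (m,n)=(-4,-21) → π∥ = -4-21·λ ≈ -92.95743, π⊥ = -4-21·λ' ≈ 0.95743 ∈ [0.7, 1.3) ⇒ IN Λ
candidate 4: (m,n)=(2,-2) → π∥ = 2-2·λ ≈ -6.47214, π⊥ = 2-2·λ' ≈ 2.47214 ∉ [0.7, 1.3) ⇒ out
candidate 5: (m,n)=(-1,-6) → π∥ = -1-6·λ ≈ -26.41641, π⊥ = -1-6·λ' ≈ 0.41641 ∉ [0.7, 1.3) ⇒ out
candidate 6: (m,n)=(24,-23) → π∥ = 24-23·λ ≈ -73.42956, π⊥ = 24-23·λ' ≈ 29.42956 ∉ [0.7, 1.3) ⇒ out
candidate 7: (m,n)=(4,15) → π∥ = 4+15·λ ≈ 67.54102, π⊥ = 4+15·λ' ≈ 0.45898 ∉ [0.7, 1.3) ⇒ out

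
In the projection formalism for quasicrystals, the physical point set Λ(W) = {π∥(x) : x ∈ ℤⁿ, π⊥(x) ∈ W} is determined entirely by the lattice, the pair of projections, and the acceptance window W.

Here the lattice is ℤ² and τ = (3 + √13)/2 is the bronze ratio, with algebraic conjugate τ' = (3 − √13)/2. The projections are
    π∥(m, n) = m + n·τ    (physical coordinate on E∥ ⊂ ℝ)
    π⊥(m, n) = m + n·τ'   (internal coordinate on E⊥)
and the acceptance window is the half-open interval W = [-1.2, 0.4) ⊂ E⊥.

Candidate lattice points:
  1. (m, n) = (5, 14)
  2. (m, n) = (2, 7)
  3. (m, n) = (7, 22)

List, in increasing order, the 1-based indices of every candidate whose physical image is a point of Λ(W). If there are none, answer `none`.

2, 3

τ' = (3−√13)/2 ≈ -0.302776.
candidate 1: (m,n)=(5,14) → π∥ = 5+14·τ ≈ 51.238859, π⊥ = 5+14·τ' ≈ 0.761141 ∉ [-1.2, 0.4) ⇒ out
candidate 2: (m,n)=(2,7) → π∥ = 2+7·τ ≈ 25.119429, π⊥ = 2+7·τ' ≈ -0.119429 ∈ [-1.2, 0.4) ⇒ IN Λ
candidate 3: (m,n)=(7,22) → π∥ = 7+22·τ ≈ 79.661064, π⊥ = 7+22·τ' ≈ 0.338936 ∈ [-1.2, 0.4) ⇒ IN Λ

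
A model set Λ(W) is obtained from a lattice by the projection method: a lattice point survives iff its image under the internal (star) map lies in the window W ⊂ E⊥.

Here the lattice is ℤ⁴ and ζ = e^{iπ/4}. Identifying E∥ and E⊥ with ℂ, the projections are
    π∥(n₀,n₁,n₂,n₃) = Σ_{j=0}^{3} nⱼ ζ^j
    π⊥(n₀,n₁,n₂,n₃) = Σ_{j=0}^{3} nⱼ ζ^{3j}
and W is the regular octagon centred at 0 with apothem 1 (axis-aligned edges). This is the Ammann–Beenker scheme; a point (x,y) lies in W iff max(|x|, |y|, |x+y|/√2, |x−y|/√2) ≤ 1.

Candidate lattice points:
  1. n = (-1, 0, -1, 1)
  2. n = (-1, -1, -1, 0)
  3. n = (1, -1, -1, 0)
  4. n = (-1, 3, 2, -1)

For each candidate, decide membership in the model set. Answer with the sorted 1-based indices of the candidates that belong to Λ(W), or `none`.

With ζ = e^{iπ/4} the internal vectors are ζ^0,ζ^3,ζ^6,ζ^9.
#1 (-1, 0, -1, 1): internal (-0.292893, 1.707107); octagon support 1.707107 vs apothem 1 → ∉ W
#2 (-1, -1, -1, 0): internal (-0.292893, 0.292893); octagon support 0.414214 vs apothem 1 → ∈ W
#3 (1, -1, -1, 0): internal (1.707107, 0.292893); octagon support 1.707107 vs apothem 1 → ∉ W
#4 (-1, 3, 2, -1): internal (-3.828427, -0.585786); octagon support 3.828427 vs apothem 1 → ∉ W

2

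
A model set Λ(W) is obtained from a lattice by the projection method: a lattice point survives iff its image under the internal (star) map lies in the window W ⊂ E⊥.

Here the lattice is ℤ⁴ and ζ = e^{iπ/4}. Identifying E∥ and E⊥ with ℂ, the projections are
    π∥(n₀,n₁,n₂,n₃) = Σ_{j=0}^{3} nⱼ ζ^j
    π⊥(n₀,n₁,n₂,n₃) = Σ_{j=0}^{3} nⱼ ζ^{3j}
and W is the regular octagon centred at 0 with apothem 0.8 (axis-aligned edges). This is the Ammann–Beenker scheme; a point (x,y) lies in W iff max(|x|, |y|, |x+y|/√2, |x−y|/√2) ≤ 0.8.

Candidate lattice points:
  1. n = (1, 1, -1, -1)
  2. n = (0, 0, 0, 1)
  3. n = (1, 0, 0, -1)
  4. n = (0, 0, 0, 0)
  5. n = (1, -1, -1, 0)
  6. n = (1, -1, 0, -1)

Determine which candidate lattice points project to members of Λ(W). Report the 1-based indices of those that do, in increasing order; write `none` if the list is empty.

With ζ = e^{iπ/4} the internal vectors are ζ^0,ζ^3,ζ^6,ζ^9.
candidate 1: n = (1, 1, -1, -1) → π⊥ ≈ (-0.414214, +1.000000); max(|x|,|y|,|x±y|/√2) = 1.000000 > 0.8 ⇒ ∉ W
candidate 2: n = (0, 0, 0, 1) → π⊥ ≈ (+0.707107, +0.707107); max(|x|,|y|,|x±y|/√2) = 1.000000 > 0.8 ⇒ ∉ W
candidate 3: n = (1, 0, 0, -1) → π⊥ ≈ (+0.292893, -0.707107); max(|x|,|y|,|x±y|/√2) = 0.707107 ≤ 0.8 ⇒ ∈ W
candidate 4: n = (0, 0, 0, 0) → π⊥ ≈ (+0.000000, +0.000000); max(|x|,|y|,|x±y|/√2) = 0.000000 ≤ 0.8 ⇒ ∈ W
candidate 5: n = (1, -1, -1, 0) → π⊥ ≈ (+1.707107, +0.292893); max(|x|,|y|,|x±y|/√2) = 1.707107 > 0.8 ⇒ ∉ W
candidate 6: n = (1, -1, 0, -1) → π⊥ ≈ (+1.000000, -1.414214); max(|x|,|y|,|x±y|/√2) = 1.707107 > 0.8 ⇒ ∉ W

3, 4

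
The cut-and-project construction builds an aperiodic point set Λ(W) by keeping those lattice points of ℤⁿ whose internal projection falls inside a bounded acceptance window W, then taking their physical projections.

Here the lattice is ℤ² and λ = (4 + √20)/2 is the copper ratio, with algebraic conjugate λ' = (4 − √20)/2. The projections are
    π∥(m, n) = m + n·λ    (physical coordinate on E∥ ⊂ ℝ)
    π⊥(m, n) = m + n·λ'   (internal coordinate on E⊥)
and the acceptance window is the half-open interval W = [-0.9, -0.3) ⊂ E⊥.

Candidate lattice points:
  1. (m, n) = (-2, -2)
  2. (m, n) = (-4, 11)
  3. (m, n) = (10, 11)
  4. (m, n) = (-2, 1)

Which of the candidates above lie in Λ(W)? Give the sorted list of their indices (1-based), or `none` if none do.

Numerically λ ≈ 4.236068 and λ' = −1/λ ≈ -0.236068.
[1] lift (-2,-2): star map gives -1.527864; window check -0.9 ≤ -1.527864 < -0.3 is false → out
[2] lift (-4,11): star map gives -6.596748; window check -0.9 ≤ -6.596748 < -0.3 is false → out
[3] lift (10,11): star map gives 7.403252; window check -0.9 ≤ 7.403252 < -0.3 is false → out
[4] lift (-2,1): star map gives -2.236068; window check -0.9 ≤ -2.236068 < -0.3 is false → out

none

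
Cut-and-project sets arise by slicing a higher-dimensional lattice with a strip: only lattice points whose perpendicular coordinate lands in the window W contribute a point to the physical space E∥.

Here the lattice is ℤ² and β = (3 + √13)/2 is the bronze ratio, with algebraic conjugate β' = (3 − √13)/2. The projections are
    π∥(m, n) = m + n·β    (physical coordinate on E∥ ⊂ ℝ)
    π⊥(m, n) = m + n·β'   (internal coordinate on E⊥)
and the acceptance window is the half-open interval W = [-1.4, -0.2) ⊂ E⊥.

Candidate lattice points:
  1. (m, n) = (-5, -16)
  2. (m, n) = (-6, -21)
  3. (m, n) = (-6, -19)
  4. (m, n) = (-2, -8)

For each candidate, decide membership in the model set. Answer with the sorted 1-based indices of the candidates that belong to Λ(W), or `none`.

3

Compute β' = (3−√13)/2 = -0.3028, so π⊥(m,n) = m -0.3028·n.
candidate 1: (m,n)=(-5,-16) → π∥ = -5-16·β ≈ -57.8444, π⊥ = -5-16·β' ≈ -0.1556 ∉ [-1.4, -0.2) ⇒ out
candidate 2: (m,n)=(-6,-21) → π∥ = -6-21·β ≈ -75.3583, π⊥ = -6-21·β' ≈ 0.3583 ∉ [-1.4, -0.2) ⇒ out
candidate 3: (m,n)=(-6,-19) → π∥ = -6-19·β ≈ -68.7527, π⊥ = -6-19·β' ≈ -0.2473 ∈ [-1.4, -0.2) ⇒ IN Λ
candidate 4: (m,n)=(-2,-8) → π∥ = -2-8·β ≈ -28.4222, π⊥ = -2-8·β' ≈ 0.4222 ∉ [-1.4, -0.2) ⇒ out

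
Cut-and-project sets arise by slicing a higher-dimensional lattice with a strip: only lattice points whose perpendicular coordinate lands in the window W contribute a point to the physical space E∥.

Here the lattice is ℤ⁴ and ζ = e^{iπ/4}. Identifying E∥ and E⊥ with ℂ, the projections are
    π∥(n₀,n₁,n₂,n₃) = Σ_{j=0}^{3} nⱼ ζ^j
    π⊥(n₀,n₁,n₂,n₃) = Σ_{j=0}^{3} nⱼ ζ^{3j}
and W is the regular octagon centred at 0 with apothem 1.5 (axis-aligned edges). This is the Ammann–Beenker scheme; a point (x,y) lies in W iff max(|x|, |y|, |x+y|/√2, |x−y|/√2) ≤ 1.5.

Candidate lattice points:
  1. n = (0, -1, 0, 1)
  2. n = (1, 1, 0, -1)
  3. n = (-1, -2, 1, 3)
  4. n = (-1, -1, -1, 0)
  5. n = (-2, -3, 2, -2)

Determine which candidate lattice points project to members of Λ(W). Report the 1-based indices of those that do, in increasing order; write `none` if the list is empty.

1, 2, 4

With ζ = e^{iπ/4} the internal vectors are ζ^0,ζ^3,ζ^6,ζ^9.
candidate 1: n = (0, -1, 0, 1) → π⊥ ≈ (+1.414214, +0.000000); max(|x|,|y|,|x±y|/√2) = 1.414214 ≤ 1.5 ⇒ ∈ W
candidate 2: n = (1, 1, 0, -1) → π⊥ ≈ (-0.414214, +0.000000); max(|x|,|y|,|x±y|/√2) = 0.414214 ≤ 1.5 ⇒ ∈ W
candidate 3: n = (-1, -2, 1, 3) → π⊥ ≈ (+2.535534, -0.292893); max(|x|,|y|,|x±y|/√2) = 2.535534 > 1.5 ⇒ ∉ W
candidate 4: n = (-1, -1, -1, 0) → π⊥ ≈ (-0.292893, +0.292893); max(|x|,|y|,|x±y|/√2) = 0.414214 ≤ 1.5 ⇒ ∈ W
candidate 5: n = (-2, -3, 2, -2) → π⊥ ≈ (-1.292893, -5.535534); max(|x|,|y|,|x±y|/√2) = 5.535534 > 1.5 ⇒ ∉ W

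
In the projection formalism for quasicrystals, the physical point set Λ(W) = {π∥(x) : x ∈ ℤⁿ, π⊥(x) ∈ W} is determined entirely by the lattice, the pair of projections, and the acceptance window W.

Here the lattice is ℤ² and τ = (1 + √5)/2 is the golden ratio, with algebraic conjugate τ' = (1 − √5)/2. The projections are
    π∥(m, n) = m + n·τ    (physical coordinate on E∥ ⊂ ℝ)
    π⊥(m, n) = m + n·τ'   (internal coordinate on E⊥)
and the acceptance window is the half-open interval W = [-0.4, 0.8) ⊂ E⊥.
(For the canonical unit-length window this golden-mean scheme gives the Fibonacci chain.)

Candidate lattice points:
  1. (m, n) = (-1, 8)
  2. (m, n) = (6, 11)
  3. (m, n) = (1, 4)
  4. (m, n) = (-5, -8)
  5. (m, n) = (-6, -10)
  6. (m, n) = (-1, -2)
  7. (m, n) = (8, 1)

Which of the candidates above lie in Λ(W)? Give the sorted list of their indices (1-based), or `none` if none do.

τ' = (1−√5)/2 ≈ -0.61803.
[1] lift (-1,8): star map gives -5.94427; window check -0.4 ≤ -5.94427 < 0.8 is false → out
[2] lift (6,11): star map gives -0.79837; window check -0.4 ≤ -0.79837 < 0.8 is false → out
[3] lift (1,4): star map gives -1.47214; window check -0.4 ≤ -1.47214 < 0.8 is false → out
[4] lift (-5,-8): star map gives -0.05573; window check -0.4 ≤ -0.05573 < 0.8 is true → IN Λ
[5] lift (-6,-10): star map gives 0.18034; window check -0.4 ≤ 0.18034 < 0.8 is true → IN Λ
[6] lift (-1,-2): star map gives 0.23607; window check -0.4 ≤ 0.23607 < 0.8 is true → IN Λ
[7] lift (8,1): star map gives 7.38197; window check -0.4 ≤ 7.38197 < 0.8 is false → out

4, 5, 6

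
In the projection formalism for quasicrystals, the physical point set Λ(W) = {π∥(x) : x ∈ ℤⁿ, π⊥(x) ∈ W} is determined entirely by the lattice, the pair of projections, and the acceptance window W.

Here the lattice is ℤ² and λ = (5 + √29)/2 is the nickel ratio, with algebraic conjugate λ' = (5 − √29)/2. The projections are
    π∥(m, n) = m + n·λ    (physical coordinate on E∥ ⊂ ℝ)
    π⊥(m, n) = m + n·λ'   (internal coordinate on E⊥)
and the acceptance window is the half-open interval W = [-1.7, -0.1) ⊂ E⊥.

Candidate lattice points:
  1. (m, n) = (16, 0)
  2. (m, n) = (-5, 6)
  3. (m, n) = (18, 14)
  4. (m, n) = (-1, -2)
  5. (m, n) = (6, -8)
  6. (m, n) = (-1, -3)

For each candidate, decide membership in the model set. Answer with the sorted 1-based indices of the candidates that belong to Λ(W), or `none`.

λ' = (5−√29)/2 ≈ -0.19258.
#1 (16,0): internal coord 16 + (0)·λ' = +16.00000; +16.00000 ∉ [-1.7, -0.1) → out
#2 (-5,6): internal coord -5 + (6)·λ' = -6.15549; -6.15549 ∉ [-1.7, -0.1) → out
#3 (18,14): internal coord 18 + (14)·λ' = +15.30385; +15.30385 ∉ [-1.7, -0.1) → out
#4 (-1,-2): internal coord -1 + (-2)·λ' = -0.61484; -0.61484 ∈ [-1.7, -0.1) → IN Λ
#5 (6,-8): internal coord 6 + (-8)·λ' = +7.54066; +7.54066 ∉ [-1.7, -0.1) → out
#6 (-1,-3): internal coord -1 + (-3)·λ' = -0.42225; -0.42225 ∈ [-1.7, -0.1) → IN Λ

4, 6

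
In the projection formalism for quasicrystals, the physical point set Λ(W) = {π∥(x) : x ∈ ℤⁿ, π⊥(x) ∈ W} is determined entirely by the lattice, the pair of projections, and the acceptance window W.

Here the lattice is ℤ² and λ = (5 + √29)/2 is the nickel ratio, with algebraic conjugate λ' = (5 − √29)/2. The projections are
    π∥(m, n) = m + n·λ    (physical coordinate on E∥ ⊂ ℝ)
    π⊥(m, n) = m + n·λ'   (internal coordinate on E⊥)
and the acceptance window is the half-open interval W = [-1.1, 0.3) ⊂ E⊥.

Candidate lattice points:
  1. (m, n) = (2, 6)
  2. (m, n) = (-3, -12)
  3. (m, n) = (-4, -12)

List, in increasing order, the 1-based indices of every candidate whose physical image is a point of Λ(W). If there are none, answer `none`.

Numerically λ ≈ 5.1926 and λ' = −1/λ ≈ -0.1926.
[1] lift (2,6): star map gives 0.8445; window check -1.1 ≤ 0.8445 < 0.3 is false → out
[2] lift (-3,-12): star map gives -0.6890; window check -1.1 ≤ -0.6890 < 0.3 is true → IN Λ
[3] lift (-4,-12): star map gives -1.6890; window check -1.1 ≤ -1.6890 < 0.3 is false → out

2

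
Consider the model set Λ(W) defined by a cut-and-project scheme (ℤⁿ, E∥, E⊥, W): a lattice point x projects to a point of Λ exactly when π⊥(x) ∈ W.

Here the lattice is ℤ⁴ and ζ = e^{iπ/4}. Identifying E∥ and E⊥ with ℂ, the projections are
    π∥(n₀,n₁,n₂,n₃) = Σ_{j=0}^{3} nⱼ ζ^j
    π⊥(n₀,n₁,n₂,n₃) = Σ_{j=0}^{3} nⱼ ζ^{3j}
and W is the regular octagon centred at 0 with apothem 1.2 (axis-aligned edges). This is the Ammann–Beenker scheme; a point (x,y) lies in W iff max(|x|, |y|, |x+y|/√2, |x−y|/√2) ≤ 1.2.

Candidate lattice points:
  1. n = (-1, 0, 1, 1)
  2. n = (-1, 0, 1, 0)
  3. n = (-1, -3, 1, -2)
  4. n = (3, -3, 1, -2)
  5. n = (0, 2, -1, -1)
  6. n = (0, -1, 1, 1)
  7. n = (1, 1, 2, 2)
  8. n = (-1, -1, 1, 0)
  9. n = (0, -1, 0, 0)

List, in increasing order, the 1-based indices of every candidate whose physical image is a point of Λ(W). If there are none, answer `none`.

With ζ = e^{iπ/4} the internal vectors are ζ^0,ζ^3,ζ^6,ζ^9.
#1 (-1, 0, 1, 1): internal (-0.29289, -0.29289); octagon support 0.41421 vs apothem 1.2 → ∈ W
#2 (-1, 0, 1, 0): internal (-1.00000, -1.00000); octagon support 1.41421 vs apothem 1.2 → ∉ W
#3 (-1, -3, 1, -2): internal (-0.29289, -4.53553); octagon support 4.53553 vs apothem 1.2 → ∉ W
#4 (3, -3, 1, -2): internal (3.70711, -4.53553); octagon support 5.82843 vs apothem 1.2 → ∉ W
#5 (0, 2, -1, -1): internal (-2.12132, 1.70711); octagon support 2.70711 vs apothem 1.2 → ∉ W
#6 (0, -1, 1, 1): internal (1.41421, -1.00000); octagon support 1.70711 vs apothem 1.2 → ∉ W
#7 (1, 1, 2, 2): internal (1.70711, 0.12132); octagon support 1.70711 vs apothem 1.2 → ∉ W
#8 (-1, -1, 1, 0): internal (-0.29289, -1.70711); octagon support 1.70711 vs apothem 1.2 → ∉ W
#9 (0, -1, 0, 0): internal (0.70711, -0.70711); octagon support 1.00000 vs apothem 1.2 → ∈ W

1, 9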